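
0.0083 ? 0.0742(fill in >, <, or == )<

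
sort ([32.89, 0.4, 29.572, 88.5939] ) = [0.4, 29.572, 32.89, 88.5939]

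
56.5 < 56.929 True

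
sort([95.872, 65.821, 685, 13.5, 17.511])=[13.5, 17.511, 65.821, 95.872, 685]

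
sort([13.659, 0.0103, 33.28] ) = [0.0103, 13.659, 33.28]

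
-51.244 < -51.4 False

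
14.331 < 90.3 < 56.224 False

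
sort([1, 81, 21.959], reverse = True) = [81, 21.959, 1]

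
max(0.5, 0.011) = 0.5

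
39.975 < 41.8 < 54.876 True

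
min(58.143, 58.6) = 58.143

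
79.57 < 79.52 False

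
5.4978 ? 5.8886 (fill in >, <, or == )<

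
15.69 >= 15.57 True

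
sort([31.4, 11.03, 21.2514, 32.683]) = [11.03, 21.2514, 31.4, 32.683]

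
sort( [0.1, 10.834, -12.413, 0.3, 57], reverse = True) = [57, 10.834, 0.3, 0.1, -12.413]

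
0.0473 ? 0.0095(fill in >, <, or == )>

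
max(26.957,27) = 27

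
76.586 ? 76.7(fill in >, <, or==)<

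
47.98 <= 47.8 False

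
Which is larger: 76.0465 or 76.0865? 76.0865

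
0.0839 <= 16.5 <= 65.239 True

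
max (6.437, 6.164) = 6.437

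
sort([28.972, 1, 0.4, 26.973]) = [0.4, 1, 26.973, 28.972]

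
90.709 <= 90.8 True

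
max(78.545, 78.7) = 78.7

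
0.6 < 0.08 False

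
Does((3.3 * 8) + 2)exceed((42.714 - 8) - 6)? No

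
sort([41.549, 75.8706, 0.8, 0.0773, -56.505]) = [-56.505, 0.0773, 0.8, 41.549, 75.8706]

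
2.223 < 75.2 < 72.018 False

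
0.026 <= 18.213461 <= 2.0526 False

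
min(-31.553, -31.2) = -31.553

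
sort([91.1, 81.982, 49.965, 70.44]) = [49.965, 70.44, 81.982, 91.1]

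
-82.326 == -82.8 False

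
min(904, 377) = 377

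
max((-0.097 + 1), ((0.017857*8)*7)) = 0.999992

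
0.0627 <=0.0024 False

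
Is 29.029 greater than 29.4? No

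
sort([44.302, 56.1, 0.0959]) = [0.0959, 44.302, 56.1]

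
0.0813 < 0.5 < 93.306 True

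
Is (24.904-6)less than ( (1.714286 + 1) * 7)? Yes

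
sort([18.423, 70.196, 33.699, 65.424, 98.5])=[18.423, 33.699, 65.424, 70.196, 98.5]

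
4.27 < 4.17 False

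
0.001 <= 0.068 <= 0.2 True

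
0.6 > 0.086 True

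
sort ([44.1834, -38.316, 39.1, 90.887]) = [-38.316, 39.1, 44.1834, 90.887]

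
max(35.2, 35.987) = 35.987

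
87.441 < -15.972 False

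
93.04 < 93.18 True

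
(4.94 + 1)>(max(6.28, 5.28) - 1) True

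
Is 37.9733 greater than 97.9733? No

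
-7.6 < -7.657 False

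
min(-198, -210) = -210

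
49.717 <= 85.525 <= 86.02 True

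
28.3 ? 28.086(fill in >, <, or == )>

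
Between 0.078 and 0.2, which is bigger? 0.2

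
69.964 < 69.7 False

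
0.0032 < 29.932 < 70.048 True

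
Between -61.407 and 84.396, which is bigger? 84.396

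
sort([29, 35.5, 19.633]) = [19.633, 29, 35.5]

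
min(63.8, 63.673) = 63.673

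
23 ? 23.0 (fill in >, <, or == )==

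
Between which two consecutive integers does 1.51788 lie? 1 and 2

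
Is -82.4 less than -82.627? No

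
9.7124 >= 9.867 False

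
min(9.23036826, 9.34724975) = 9.23036826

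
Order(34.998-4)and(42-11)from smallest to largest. (34.998-4), (42-11)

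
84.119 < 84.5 True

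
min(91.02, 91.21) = 91.02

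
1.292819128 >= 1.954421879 False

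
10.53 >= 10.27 True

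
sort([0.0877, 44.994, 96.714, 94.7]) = [0.0877, 44.994, 94.7, 96.714]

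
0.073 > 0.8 False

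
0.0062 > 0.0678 False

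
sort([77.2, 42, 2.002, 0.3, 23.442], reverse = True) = [77.2, 42, 23.442, 2.002, 0.3]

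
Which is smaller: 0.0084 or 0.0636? 0.0084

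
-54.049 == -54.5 False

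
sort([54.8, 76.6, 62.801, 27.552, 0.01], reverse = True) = [76.6, 62.801, 54.8, 27.552, 0.01]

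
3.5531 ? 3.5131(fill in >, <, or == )>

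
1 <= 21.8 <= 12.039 False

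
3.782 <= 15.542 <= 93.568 True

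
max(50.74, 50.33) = 50.74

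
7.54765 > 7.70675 False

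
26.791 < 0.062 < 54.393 False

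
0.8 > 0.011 True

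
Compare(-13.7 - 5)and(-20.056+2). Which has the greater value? (-20.056+2)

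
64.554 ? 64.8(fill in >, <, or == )<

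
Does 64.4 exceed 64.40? No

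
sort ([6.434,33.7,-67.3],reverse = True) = [33.7,6.434,-67.3]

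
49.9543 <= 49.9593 True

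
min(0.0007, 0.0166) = 0.0007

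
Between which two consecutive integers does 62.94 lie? 62 and 63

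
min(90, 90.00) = 90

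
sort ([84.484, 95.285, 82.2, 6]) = [6, 82.2, 84.484, 95.285]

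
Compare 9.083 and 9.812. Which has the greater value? 9.812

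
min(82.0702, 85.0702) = 82.0702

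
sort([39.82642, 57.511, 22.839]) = [22.839, 39.82642, 57.511]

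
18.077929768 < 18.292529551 True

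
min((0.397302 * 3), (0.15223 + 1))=1.15223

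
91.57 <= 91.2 False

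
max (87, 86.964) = 87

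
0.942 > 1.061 False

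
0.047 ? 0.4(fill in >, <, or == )<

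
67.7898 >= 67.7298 True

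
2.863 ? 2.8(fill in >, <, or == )>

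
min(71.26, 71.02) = 71.02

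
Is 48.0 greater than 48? No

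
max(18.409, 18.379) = 18.409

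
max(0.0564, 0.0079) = 0.0564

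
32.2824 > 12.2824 True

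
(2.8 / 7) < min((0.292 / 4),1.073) False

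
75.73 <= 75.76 True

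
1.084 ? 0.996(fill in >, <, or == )>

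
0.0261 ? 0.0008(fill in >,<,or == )>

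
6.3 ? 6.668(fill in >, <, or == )<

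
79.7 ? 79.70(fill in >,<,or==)==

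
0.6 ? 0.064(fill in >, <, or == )>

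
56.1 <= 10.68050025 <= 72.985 False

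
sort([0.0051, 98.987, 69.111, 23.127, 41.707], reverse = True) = [98.987, 69.111, 41.707, 23.127, 0.0051]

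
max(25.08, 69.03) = 69.03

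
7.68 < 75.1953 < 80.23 True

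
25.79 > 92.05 False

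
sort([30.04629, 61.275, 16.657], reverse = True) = [61.275, 30.04629, 16.657]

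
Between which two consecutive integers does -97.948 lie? -98 and -97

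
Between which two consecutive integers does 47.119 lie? 47 and 48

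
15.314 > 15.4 False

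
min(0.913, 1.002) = 0.913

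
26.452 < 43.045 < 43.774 True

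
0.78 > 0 True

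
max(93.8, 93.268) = 93.8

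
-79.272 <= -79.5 False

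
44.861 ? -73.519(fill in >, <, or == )>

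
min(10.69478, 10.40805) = 10.40805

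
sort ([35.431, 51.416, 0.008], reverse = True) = [51.416, 35.431, 0.008]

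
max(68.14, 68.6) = 68.6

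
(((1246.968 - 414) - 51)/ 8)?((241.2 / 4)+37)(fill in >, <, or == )>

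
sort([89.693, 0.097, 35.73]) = [0.097, 35.73, 89.693]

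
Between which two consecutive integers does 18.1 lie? 18 and 19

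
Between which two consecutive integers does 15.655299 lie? 15 and 16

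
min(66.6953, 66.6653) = 66.6653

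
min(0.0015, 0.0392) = 0.0015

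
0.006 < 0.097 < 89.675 True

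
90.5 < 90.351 False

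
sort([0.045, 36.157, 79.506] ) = [0.045, 36.157, 79.506]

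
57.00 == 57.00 True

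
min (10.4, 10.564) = 10.4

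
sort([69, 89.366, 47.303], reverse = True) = [89.366, 69, 47.303]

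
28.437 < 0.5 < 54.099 False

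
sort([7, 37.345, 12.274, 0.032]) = [0.032, 7, 12.274, 37.345]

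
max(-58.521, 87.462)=87.462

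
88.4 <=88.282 False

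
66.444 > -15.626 True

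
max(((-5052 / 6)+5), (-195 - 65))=-260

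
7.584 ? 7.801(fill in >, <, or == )<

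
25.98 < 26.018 True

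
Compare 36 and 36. They are equal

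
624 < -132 False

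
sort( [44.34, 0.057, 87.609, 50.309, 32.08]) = [0.057, 32.08, 44.34, 50.309, 87.609]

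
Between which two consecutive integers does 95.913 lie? 95 and 96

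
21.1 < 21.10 False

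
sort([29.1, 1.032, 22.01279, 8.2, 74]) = [1.032, 8.2, 22.01279, 29.1, 74]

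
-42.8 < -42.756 True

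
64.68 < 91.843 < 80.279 False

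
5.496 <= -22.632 False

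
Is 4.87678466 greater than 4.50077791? Yes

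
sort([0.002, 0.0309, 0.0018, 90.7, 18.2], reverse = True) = [90.7, 18.2, 0.0309, 0.002, 0.0018]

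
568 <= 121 False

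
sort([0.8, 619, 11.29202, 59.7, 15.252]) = [0.8, 11.29202, 15.252, 59.7, 619]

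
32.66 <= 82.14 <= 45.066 False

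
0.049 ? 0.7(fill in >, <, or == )<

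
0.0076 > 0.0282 False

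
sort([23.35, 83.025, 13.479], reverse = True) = [83.025, 23.35, 13.479]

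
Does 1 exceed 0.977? Yes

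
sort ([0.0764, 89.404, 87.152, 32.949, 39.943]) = [0.0764, 32.949, 39.943, 87.152, 89.404]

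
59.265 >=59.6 False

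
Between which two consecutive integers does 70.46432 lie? 70 and 71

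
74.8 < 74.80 False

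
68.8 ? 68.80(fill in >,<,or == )==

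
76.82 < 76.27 False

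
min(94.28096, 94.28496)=94.28096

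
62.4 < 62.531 True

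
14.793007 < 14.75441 False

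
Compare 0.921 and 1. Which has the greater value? 1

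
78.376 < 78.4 True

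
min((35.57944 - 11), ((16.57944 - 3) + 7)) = 20.57944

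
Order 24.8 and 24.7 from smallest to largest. 24.7, 24.8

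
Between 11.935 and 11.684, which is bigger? 11.935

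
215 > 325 False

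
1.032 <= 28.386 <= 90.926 True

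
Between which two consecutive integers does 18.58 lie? 18 and 19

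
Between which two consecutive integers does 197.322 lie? 197 and 198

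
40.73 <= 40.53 False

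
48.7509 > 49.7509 False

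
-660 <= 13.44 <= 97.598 True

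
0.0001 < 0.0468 True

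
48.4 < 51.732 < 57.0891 True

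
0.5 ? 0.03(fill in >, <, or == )>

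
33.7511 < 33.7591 True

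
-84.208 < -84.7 False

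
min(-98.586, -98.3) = -98.586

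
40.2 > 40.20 False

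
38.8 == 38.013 False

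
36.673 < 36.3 False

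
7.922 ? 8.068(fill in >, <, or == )<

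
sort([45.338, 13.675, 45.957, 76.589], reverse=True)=[76.589, 45.957, 45.338, 13.675]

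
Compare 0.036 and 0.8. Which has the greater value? 0.8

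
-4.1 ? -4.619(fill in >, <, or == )>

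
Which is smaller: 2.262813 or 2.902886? 2.262813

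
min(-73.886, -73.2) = -73.886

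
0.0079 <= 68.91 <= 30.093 False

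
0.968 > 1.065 False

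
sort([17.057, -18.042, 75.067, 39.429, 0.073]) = [-18.042, 0.073, 17.057, 39.429, 75.067]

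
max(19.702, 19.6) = 19.702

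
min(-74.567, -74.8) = -74.8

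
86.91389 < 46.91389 False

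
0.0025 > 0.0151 False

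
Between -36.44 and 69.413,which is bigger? 69.413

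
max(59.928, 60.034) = 60.034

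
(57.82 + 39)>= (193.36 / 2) True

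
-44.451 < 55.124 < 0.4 False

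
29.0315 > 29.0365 False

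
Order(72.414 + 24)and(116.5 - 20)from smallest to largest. (72.414 + 24), (116.5 - 20)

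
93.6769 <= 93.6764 False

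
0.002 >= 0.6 False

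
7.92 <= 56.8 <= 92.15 True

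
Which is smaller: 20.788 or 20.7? 20.7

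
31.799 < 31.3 False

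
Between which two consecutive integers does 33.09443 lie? 33 and 34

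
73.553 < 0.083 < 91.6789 False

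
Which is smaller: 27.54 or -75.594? -75.594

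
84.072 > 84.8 False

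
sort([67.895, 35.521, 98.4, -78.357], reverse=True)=[98.4, 67.895, 35.521, -78.357]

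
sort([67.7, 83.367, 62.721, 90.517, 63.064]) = [62.721, 63.064, 67.7, 83.367, 90.517]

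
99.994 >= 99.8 True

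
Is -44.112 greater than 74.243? No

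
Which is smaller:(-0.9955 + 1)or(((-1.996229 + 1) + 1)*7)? (-0.9955 + 1)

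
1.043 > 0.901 True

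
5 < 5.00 False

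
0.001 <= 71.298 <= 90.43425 True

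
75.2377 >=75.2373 True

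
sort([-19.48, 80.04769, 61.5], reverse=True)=[80.04769, 61.5, -19.48]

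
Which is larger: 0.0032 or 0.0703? 0.0703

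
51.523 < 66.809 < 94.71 True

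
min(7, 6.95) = 6.95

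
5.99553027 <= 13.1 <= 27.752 True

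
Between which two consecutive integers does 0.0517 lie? 0 and 1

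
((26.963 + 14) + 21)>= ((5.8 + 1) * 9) True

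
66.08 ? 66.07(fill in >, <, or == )>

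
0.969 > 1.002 False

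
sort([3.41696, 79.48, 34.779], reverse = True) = [79.48, 34.779, 3.41696]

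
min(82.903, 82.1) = 82.1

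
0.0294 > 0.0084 True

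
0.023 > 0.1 False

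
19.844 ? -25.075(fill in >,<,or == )>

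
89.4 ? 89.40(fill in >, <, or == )==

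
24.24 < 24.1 False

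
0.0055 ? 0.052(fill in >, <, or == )<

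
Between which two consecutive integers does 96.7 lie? 96 and 97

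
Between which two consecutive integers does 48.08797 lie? 48 and 49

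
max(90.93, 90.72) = 90.93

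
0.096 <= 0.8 True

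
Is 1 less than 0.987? No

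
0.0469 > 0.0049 True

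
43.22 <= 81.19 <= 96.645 True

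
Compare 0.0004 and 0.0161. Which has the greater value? 0.0161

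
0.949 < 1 True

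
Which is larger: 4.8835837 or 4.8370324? 4.8835837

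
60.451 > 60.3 True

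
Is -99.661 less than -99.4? Yes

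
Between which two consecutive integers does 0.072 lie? 0 and 1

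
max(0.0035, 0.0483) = 0.0483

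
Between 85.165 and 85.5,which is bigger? 85.5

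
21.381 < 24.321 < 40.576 True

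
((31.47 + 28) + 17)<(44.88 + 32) True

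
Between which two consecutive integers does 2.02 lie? 2 and 3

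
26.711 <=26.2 False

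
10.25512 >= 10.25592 False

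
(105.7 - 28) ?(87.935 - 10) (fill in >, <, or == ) <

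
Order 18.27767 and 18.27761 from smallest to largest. 18.27761, 18.27767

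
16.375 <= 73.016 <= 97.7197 True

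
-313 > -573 True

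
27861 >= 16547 True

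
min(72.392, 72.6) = 72.392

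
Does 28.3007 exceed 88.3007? No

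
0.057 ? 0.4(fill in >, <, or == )<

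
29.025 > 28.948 True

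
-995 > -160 False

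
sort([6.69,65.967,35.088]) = [6.69,35.088,65.967]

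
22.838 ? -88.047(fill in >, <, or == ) >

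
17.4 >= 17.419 False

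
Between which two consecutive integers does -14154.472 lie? -14155 and -14154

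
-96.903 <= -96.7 True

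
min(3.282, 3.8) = 3.282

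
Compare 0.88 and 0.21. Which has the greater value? 0.88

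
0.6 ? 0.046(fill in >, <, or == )>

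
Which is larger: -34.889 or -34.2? -34.2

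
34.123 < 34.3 True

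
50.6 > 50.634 False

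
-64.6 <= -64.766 False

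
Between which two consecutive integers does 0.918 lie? 0 and 1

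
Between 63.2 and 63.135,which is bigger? 63.2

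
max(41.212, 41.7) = 41.7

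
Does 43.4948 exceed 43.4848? Yes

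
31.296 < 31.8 True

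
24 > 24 False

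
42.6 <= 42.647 True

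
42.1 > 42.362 False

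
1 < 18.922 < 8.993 False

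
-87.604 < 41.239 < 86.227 True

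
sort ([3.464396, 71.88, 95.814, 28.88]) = [3.464396, 28.88, 71.88, 95.814]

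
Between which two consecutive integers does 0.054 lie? 0 and 1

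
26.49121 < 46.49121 True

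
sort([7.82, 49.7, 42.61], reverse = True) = [49.7, 42.61, 7.82]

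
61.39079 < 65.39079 True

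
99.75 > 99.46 True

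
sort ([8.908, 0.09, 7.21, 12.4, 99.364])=[0.09, 7.21, 8.908, 12.4, 99.364]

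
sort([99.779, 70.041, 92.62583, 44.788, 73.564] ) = [44.788, 70.041, 73.564, 92.62583, 99.779]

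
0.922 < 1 True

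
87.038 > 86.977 True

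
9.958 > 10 False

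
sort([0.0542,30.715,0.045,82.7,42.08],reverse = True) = [82.7,42.08,30.715,0.0542,0.045]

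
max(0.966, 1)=1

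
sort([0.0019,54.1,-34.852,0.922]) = [-34.852,0.0019,0.922,54.1]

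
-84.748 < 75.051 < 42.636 False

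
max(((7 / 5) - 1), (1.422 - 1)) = 0.422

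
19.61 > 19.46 True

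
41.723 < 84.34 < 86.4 True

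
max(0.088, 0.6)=0.6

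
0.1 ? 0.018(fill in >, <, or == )>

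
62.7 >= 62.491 True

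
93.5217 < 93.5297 True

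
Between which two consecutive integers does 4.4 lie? 4 and 5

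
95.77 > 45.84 True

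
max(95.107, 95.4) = 95.4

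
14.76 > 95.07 False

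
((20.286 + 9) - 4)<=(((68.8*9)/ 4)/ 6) True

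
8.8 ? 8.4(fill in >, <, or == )>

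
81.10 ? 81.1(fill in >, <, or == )==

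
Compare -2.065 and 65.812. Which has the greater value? 65.812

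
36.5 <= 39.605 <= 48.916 True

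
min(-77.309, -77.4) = -77.4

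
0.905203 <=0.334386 False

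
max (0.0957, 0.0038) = 0.0957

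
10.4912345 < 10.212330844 False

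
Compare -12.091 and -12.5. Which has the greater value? -12.091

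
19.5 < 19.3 False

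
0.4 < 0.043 False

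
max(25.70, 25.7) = 25.7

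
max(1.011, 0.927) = 1.011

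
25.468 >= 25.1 True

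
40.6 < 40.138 False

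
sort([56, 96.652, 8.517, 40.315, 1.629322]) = [1.629322, 8.517, 40.315, 56, 96.652]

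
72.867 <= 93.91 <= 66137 True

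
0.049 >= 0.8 False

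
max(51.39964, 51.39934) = 51.39964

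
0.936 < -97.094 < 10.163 False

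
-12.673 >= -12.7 True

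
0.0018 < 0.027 True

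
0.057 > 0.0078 True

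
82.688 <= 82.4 False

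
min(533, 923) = 533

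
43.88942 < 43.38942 False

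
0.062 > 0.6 False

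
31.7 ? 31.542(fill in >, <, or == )>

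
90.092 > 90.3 False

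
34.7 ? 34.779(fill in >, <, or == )<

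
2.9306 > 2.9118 True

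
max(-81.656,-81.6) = -81.6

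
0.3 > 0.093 True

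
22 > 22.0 False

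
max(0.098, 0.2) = 0.2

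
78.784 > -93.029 True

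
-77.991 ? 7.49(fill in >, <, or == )<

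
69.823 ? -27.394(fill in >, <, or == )>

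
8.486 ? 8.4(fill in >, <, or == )>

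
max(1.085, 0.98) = 1.085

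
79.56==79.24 False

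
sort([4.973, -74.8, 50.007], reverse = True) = [50.007, 4.973, -74.8]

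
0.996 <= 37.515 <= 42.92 True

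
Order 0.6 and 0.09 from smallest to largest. 0.09, 0.6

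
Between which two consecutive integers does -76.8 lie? -77 and -76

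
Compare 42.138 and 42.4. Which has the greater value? 42.4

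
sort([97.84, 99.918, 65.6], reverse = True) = [99.918, 97.84, 65.6]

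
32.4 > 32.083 True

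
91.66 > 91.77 False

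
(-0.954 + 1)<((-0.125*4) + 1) True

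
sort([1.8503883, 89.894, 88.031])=[1.8503883, 88.031, 89.894]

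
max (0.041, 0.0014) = 0.041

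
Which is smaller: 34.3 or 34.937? 34.3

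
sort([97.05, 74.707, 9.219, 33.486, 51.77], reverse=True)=[97.05, 74.707, 51.77, 33.486, 9.219]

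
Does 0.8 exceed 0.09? Yes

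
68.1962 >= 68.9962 False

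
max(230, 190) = 230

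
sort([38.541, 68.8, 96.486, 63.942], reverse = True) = [96.486, 68.8, 63.942, 38.541]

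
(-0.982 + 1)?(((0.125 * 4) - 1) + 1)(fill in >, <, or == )<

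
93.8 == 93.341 False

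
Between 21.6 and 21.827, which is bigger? 21.827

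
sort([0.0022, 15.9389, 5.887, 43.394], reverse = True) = [43.394, 15.9389, 5.887, 0.0022]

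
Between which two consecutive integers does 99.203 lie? 99 and 100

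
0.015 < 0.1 True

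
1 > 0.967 True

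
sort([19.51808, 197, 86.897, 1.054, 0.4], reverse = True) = [197, 86.897, 19.51808, 1.054, 0.4]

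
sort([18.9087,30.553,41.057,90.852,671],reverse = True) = [671,90.852,41.057,30.553,18.9087]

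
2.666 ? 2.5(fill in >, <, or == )>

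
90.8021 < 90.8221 True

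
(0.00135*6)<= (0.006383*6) True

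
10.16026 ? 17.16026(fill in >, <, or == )<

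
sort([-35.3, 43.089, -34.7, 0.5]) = [-35.3, -34.7, 0.5, 43.089]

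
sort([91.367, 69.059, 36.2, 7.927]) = [7.927, 36.2, 69.059, 91.367]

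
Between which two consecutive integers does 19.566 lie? 19 and 20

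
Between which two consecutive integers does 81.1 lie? 81 and 82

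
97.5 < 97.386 False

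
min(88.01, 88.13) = 88.01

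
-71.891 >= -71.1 False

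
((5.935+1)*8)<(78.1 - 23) False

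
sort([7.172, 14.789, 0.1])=[0.1, 7.172, 14.789]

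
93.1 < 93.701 True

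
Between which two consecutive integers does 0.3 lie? 0 and 1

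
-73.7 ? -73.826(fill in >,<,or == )>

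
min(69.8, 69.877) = 69.8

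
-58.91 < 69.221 True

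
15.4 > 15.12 True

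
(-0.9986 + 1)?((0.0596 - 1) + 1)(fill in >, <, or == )<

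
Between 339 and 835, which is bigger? 835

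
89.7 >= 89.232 True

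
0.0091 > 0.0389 False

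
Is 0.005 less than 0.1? Yes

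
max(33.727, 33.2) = 33.727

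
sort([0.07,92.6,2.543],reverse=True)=[92.6,2.543,0.07]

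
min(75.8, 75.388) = 75.388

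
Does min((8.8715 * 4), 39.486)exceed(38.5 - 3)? No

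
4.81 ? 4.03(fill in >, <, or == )>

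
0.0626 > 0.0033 True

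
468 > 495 False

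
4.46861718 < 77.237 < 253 True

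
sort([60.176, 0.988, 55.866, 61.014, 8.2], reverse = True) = [61.014, 60.176, 55.866, 8.2, 0.988]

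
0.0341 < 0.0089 False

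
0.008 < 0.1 True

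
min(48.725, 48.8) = 48.725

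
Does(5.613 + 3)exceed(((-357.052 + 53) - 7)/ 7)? Yes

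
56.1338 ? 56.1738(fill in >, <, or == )<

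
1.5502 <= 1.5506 True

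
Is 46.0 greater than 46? No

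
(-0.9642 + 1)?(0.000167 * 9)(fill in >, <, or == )>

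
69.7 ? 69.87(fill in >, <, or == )<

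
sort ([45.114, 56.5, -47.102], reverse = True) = [56.5, 45.114, -47.102]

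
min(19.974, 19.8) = 19.8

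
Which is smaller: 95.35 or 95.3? 95.3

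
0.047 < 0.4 True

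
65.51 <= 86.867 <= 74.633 False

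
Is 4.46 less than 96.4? Yes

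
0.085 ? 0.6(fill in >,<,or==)<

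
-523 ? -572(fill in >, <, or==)>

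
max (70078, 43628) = 70078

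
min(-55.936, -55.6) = -55.936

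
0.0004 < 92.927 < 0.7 False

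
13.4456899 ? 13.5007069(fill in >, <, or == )<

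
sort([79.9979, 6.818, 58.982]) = [6.818, 58.982, 79.9979]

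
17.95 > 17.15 True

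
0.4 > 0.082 True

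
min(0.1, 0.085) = 0.085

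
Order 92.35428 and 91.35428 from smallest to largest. 91.35428, 92.35428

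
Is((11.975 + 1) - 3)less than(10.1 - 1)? No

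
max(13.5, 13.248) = 13.5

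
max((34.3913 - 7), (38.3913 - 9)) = 29.3913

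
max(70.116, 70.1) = 70.116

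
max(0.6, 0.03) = 0.6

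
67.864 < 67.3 False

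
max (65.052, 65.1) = 65.1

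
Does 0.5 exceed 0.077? Yes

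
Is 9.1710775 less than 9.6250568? Yes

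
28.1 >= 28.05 True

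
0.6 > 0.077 True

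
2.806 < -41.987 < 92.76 False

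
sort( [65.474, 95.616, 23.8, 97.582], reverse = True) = [97.582, 95.616, 65.474, 23.8]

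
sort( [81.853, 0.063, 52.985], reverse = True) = [81.853, 52.985, 0.063]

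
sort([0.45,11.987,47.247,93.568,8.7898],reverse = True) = [93.568,47.247,11.987,8.7898,0.45]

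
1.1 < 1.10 False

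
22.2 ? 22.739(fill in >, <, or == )<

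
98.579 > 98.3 True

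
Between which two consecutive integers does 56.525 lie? 56 and 57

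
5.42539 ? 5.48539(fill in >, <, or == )<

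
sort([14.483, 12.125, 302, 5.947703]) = [5.947703, 12.125, 14.483, 302]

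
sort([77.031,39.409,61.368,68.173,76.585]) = [39.409,61.368,68.173,76.585,77.031]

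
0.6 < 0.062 False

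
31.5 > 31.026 True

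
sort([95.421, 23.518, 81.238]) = [23.518, 81.238, 95.421]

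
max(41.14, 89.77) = 89.77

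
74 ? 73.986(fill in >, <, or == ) >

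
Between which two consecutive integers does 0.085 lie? 0 and 1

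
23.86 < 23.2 False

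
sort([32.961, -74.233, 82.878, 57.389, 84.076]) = [-74.233, 32.961, 57.389, 82.878, 84.076]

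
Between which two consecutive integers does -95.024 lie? -96 and -95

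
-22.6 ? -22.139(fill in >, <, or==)<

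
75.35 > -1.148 True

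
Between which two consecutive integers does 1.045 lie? 1 and 2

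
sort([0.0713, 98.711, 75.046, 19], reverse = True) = [98.711, 75.046, 19, 0.0713]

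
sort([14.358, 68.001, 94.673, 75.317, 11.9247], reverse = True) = [94.673, 75.317, 68.001, 14.358, 11.9247]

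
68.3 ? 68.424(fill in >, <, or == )<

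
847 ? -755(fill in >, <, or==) >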